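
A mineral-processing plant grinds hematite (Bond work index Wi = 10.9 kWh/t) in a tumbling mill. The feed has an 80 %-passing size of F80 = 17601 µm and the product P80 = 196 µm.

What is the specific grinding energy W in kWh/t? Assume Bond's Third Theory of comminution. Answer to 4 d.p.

W = 6.9641 kWh/t

Bond:  W = 10 Wi (1/√P − 1/√F)
1/√196 = 0.071429;  1/√17601 = 0.007538
W = 10·10.9·(0.071429 − 0.007538) = 6.9641 kWh/t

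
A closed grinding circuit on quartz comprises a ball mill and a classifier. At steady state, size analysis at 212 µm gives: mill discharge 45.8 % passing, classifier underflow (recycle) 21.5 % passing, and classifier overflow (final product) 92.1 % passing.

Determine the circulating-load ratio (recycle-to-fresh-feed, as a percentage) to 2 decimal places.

CL = 190.53 %

Balance %-passing 212 µm (r = R/F):
(1+r)·d = r·u + o ⇒ r = (o−d)/(d−u)
r = (92.1 − 45.8)/(45.8 − 21.5) = 46.3/24.3 = 1.9053
CL = 100·r = 190.53 %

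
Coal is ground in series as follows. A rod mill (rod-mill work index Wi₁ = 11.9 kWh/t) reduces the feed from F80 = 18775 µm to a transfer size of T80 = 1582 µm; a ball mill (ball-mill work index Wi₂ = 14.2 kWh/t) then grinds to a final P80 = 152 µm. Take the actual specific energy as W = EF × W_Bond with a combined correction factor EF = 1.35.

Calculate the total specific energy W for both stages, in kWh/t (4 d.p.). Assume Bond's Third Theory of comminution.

W_Bond = 10·Wi·(1/√P₈₀ − 1/√F₈₀)
Stage 1 (18775→1582 µm, Wi₁=11.9): W₁ = 10·11.9·(0.025142 − 0.007298) = 2.1234 kWh/t
Stage 2 (1582→152 µm, Wi₂=14.2): W₂ = 10·14.2·(0.081111 − 0.025142) = 7.9476 kWh/t
W = W₁ + W₂ = 2.1234 + 7.9476 = 10.0710 kWh/t
Apply correction: 10.0710 × 1.35 = 13.5958 kWh/t

W = 13.5958 kWh/t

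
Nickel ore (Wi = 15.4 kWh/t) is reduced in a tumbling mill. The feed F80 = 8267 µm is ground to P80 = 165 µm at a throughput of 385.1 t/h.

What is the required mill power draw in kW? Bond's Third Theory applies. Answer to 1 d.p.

P = 3964.7 kW

W = 10·Wi·[P80^(−½) − F80^(−½)]
W = 10·15.4·(1/√165 − 1/√8267) = 10·15.4·(0.066852) = 10.2951 kWh/t
Mill draw = 10.2951 × 385.1 = 3964.7 kW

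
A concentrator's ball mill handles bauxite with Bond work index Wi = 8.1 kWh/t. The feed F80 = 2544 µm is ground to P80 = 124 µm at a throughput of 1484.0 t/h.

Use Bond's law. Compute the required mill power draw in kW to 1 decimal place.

P = 8411.4 kW

W = 10 Wi / √P80 − 10 Wi / √F80
W = 10·8.1·(1/√124 − 1/√2544) = 10·8.1·(0.069976) = 5.6681 kWh/t
Mill draw = 5.6681 × 1484.0 = 8411.4 kW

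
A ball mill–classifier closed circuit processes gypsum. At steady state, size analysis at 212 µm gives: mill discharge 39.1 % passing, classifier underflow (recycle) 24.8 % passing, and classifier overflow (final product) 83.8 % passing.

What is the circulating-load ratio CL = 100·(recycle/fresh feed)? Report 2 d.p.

Two-product formula at 212 µm:
(1+r)d = ru + o → r = (o−d)/(d−u)
r = (83.8 − 39.1)/(39.1 − 24.8) = 44.7/14.3 = 3.1259
CL = 100·r = 312.59 %

CL = 312.59 %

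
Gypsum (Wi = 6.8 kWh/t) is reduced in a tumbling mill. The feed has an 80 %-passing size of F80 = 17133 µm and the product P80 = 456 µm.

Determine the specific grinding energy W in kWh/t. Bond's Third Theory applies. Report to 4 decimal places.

Bond:  W = 10 Wi (1/√P − 1/√F)
1/√456 = 0.046829;  1/√17133 = 0.007640
W = 10·6.8·(0.046829 − 0.007640) = 2.6649 kWh/t

W = 2.6649 kWh/t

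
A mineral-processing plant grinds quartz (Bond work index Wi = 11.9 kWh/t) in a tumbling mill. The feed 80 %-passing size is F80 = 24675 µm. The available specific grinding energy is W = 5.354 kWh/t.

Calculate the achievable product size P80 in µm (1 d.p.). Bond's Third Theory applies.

W = 10 Wi / √P80 − 10 Wi / √F80
⇒ 1/√P80 = W/(10·Wi) + 1/√F80
  = 5.3540/(10·11.9) + 1/√24675 = 0.044992 + 0.006366 = 0.051358
P80 = (1/0.051358)² = 19.4713² = 379.13 µm

P80 = 379.1 µm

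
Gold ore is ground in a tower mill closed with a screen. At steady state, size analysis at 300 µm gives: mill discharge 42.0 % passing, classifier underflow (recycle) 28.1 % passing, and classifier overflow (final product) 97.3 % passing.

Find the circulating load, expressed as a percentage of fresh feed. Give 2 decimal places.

CL = 397.84 %

Let r = R/F. Size balance at 300 µm:
Fd + Rd = Ru + Fo ⇒ R/F = (o−d)/(d−u)
r = (97.3 − 42.0)/(42.0 − 28.1) = 55.3/13.9 = 3.9784
CL = 100·r = 397.84 %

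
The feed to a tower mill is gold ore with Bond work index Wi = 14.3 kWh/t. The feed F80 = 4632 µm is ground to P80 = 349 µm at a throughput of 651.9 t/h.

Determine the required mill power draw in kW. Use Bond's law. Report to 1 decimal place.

W_Bond = 10·Wi·(1/√P₈₀ − 1/√F₈₀)
W = 10·14.3·(1/√349 − 1/√4632) = 10·14.3·(0.038836) = 5.5535 kWh/t
Mill draw = 5.5535 × 651.9 = 3620.3 kW

P = 3620.3 kW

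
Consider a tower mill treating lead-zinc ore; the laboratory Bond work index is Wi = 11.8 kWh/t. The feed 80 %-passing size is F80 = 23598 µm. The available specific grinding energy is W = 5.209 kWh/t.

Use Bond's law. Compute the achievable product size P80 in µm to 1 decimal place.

P80 = 389.7 µm

W = 10·Wi·(P80^(-½) − F80^(-½))
P80^-0.5 = F80^-0.5 + W/(10 Wi)
  = 5.2090/(10·11.8) + 1/√23598 = 0.044144 + 0.006510 = 0.050654
P80 = (1/0.050654)² = 19.7419² = 389.74 µm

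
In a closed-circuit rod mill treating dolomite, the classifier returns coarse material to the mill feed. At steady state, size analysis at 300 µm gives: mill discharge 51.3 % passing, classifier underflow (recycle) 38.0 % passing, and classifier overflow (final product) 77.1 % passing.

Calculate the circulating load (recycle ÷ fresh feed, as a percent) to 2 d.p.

Mass balance on the −300 µm fraction:
Fd + Rd = Ru + Fo ⇒ R/F = (o−d)/(d−u)
r = (77.1 − 51.3)/(51.3 − 38.0) = 25.8/13.3 = 1.9398
CL = 100·r = 193.98 %

CL = 193.98 %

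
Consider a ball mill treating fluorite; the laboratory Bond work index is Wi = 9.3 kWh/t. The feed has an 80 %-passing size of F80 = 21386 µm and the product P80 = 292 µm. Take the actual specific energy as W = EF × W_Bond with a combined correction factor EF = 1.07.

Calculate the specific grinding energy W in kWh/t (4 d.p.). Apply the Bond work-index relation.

W = 10 Wi / √P80 − 10 Wi / √F80
1/√292 = 0.058521;  1/√21386 = 0.006838
W = 10·9.3·(0.058521 − 0.006838) = 4.8065 kWh/t
Corrected W = EF·W_Bond = 1.07·4.8065 = 5.1429 kWh/t

W = 5.1429 kWh/t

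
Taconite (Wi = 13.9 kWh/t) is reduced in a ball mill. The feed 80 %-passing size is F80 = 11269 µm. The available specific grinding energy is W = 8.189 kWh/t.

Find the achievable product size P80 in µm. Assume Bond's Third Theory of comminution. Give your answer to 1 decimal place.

Bond: W = 10·Wi·(1/√P80 − 1/√F80)
P80^(−½) = W/(10 Wi) + F80^(−½)
  = 8.1890/(10·13.9) + 1/√11269 = 0.058914 + 0.009420 = 0.068334
P80 = (1/0.068334)² = 14.6340² = 214.16 µm

P80 = 214.2 µm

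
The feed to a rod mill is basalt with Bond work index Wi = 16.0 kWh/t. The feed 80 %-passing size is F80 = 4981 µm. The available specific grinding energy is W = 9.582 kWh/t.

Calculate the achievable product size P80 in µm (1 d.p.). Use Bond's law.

Bond:  W = 10 Wi (1/√P − 1/√F)
⇒ 1/√P80 = W/(10 Wi) + 1/√F80
  = 9.5820/(10·16.0) + 1/√4981 = 0.059888 + 0.014169 = 0.074057
P80 = (1/0.074057)² = 13.5032² = 182.34 µm

P80 = 182.3 µm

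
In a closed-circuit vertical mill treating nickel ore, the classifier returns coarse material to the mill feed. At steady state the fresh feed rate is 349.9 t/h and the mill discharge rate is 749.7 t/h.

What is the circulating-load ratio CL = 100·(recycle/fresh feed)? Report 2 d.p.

CL = 114.26 %

Steady state: M = F + R.
R = M − F = 749.7 − 349.9 = 399.8 t/h
CL = 100·R/F = 100·399.8/349.9 = 114.26 %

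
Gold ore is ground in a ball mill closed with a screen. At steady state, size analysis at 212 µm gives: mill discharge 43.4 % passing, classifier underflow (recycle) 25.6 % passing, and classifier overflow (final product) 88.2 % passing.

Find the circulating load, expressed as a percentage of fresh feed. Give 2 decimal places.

CL = 251.69 %

Balance %-passing 212 µm (r = R/F):
(1+r)·d = r·u + o ⇒ r = (o−d)/(d−u)
r = (88.2 − 43.4)/(43.4 − 25.6) = 44.8/17.8 = 2.5169
CL = 100·r = 251.69 %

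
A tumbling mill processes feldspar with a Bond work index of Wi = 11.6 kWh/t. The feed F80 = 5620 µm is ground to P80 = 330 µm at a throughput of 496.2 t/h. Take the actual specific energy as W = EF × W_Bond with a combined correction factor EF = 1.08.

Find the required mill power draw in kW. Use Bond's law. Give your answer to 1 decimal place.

W = 10 Wi (P80^-0.5 − F80^-0.5)
W = 10·11.6·(1/√330 − 1/√5620) = 10·11.6·(0.041709) = 4.8382 kWh/t
With EF = 1.08: W = 4.8382·1.08 = 5.2253 kWh/t
Power = W × throughput = 5.2253 kWh/t × 496.2 t/h = 2592.8 kW

P = 2592.8 kW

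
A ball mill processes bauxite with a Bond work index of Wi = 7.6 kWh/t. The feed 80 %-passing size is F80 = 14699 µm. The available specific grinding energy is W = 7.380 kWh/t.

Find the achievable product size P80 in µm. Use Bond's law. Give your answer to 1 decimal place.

P80 = 90.1 µm

W = 10 Wi / √P80 − 10 Wi / √F80
P80^(−½) = W/(10 Wi) + F80^(−½)
  = 7.3800/(10·7.6) + 1/√14699 = 0.097105 + 0.008248 = 0.105353
P80 = (1/0.105353)² = 9.4919² = 90.10 µm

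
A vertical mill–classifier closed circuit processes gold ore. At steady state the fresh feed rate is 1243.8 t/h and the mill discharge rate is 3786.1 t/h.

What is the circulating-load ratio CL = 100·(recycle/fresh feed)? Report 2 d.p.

CL = 204.40 %

M = F + R at steady state, so:
R = M − F = 3786.1 − 1243.8 = 2542.3 t/h
CL = 100·R/F = 100·2542.3/1243.8 = 204.40 %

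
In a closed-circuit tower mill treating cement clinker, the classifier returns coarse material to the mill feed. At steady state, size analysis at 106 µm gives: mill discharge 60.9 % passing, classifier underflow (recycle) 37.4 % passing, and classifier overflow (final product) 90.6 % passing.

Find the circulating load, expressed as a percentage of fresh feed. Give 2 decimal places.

Classifier node, passing 106 µm:
(1+r)d = ru + o → r = (o−d)/(d−u)
r = (90.6 − 60.9)/(60.9 − 37.4) = 29.7/23.5 = 1.2638
CL = 100·r = 126.38 %

CL = 126.38 %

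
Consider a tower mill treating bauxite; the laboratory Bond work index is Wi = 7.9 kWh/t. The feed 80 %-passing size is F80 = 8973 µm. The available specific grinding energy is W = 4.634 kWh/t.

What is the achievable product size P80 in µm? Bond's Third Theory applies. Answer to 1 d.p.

Bond: W = 10·Wi·(1/√P80 − 1/√F80)
1/√P80 = 1/√F80 + W/(10·Wi)
  = 4.6340/(10·7.9) + 1/√8973 = 0.058658 + 0.010557 = 0.069215
P80 = (1/0.069215)² = 14.4477² = 208.74 µm

P80 = 208.7 µm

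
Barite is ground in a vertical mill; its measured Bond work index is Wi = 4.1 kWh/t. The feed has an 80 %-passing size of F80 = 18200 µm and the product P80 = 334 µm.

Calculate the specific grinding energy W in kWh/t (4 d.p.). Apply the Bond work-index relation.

Bond: W = 10·Wi·(1/√P80 − 1/√F80)
1/√334 = 0.054718;  1/√18200 = 0.007412
W = 10·4.1·(0.054718 − 0.007412) = 1.9395 kWh/t

W = 1.9395 kWh/t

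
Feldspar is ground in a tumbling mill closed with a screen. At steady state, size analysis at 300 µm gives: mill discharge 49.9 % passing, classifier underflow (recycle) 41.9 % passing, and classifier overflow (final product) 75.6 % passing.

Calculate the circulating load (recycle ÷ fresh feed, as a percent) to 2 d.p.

CL = 321.25 %

Mass balance on the −300 µm fraction:
(1+r)·d = r·u + o ⇒ r = (o−d)/(d−u)
r = (75.6 − 49.9)/(49.9 − 41.9) = 25.7/8.0 = 3.2125
CL = 100·r = 321.25 %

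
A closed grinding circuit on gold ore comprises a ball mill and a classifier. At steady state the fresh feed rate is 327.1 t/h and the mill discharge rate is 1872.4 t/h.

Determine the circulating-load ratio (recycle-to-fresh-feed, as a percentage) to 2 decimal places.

CL = 472.42 %

M = F + R at steady state, so:
R = M − F = 1872.4 − 327.1 = 1545.3 t/h
CL = 100·R/F = 100·1545.3/327.1 = 472.42 %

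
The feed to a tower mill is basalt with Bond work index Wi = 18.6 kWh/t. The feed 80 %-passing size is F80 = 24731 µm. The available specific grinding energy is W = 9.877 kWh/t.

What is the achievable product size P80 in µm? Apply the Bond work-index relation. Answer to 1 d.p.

W = 10·Wi·[P80^(−½) − F80^(−½)]
1/√P80 = 1/√F80 + W/(10·Wi)
  = 9.8770/(10·18.6) + 1/√24731 = 0.053102 + 0.006359 = 0.059461
P80 = (1/0.059461)² = 16.8177² = 282.84 µm

P80 = 282.8 µm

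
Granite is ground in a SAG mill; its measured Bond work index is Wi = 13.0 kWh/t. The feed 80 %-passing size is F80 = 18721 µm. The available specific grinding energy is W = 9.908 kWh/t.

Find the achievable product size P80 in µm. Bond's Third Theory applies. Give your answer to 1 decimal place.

W = 10 Wi (1/√P80 − 1/√F80)  [Bond]
1/√P80 = 1/√F80 + W/(10·Wi)
  = 9.9080/(10·13.0) + 1/√18721 = 0.076215 + 0.007309 = 0.083524
P80 = (1/0.083524)² = 11.9726² = 143.34 µm

P80 = 143.3 µm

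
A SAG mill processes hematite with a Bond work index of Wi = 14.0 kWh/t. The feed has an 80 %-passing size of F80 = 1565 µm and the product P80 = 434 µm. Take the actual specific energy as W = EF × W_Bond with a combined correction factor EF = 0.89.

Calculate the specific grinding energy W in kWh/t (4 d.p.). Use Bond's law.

W = 2.8314 kWh/t

Bond: W = 10·Wi·(1/√P80 − 1/√F80)
1/√434 = 0.048002;  1/√1565 = 0.025278
W = 10·14.0·(0.048002 − 0.025278) = 3.1813 kWh/t
Corrected W = EF·W_Bond = 0.89·3.1813 = 2.8314 kWh/t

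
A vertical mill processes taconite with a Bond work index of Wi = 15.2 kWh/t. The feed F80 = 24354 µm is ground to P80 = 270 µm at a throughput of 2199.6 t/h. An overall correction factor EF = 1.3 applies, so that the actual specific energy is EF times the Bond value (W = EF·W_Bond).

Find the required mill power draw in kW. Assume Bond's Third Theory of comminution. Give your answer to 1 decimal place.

P = 23666.3 kW

W = 10 Wi (P80^-0.5 − F80^-0.5)
W = 10·15.2·(1/√270 − 1/√24354) = 10·15.2·(0.054450) = 8.2764 kWh/t
Corrected W = EF·W_Bond = 1.3·8.2764 = 10.7594 kWh/t
P = W·T = 10.7594·2199.6 = 23666.3 kW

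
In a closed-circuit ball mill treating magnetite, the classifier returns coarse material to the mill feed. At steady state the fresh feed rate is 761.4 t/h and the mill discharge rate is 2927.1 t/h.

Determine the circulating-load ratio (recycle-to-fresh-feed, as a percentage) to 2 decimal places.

CL = 284.44 %

M = F + R at steady state, so:
R = M − F = 2927.1 − 761.4 = 2165.7 t/h
CL = 100·R/F = 100·2165.7/761.4 = 284.44 %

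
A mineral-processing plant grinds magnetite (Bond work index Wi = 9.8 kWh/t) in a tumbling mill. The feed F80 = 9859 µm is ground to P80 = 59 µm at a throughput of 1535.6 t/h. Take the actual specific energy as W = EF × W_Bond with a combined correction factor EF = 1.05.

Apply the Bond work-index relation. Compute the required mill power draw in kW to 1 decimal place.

P = 18980.2 kW

W = 10·Wi·(P80^(-½) − F80^(-½))
W = 10·9.8·(1/√59 − 1/√9859) = 10·9.8·(0.120118) = 11.7715 kWh/t
With EF = 1.05: W = 11.7715·1.05 = 12.3601 kWh/t
P_mill = W·ṁ = 12.3601·1535.6 = 18980.2 kW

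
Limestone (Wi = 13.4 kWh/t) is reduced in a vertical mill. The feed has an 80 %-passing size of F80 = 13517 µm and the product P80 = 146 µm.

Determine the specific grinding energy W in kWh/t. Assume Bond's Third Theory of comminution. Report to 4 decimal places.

W = 10·Wi·[P80^(−½) − F80^(−½)]
1/√146 = 0.082761;  1/√13517 = 0.008601
W = 10·13.4·(0.082761 − 0.008601) = 9.9374 kWh/t

W = 9.9374 kWh/t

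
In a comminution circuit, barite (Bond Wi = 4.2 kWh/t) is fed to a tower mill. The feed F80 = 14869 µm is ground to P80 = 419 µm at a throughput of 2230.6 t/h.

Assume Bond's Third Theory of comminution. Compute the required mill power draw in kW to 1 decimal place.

P = 3808.5 kW

W = 10 Wi (P80^-0.5 − F80^-0.5)
W = 10·4.2·(1/√419 − 1/√14869) = 10·4.2·(0.040652) = 1.7074 kWh/t
Power = W × throughput = 1.7074 kWh/t × 2230.6 t/h = 3808.5 kW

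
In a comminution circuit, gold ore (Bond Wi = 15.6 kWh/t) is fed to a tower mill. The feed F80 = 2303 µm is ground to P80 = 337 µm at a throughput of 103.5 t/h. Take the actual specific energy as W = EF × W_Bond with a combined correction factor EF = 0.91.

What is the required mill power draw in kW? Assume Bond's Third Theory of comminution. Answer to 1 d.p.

W = 10·Wi·(P80^(-½) − F80^(-½))
W = 10·15.6·(1/√337 − 1/√2303) = 10·15.6·(0.033636) = 5.2472 kWh/t
W_actual = 0.91 × 5.2472 = 4.7749 kWh/t
Mill draw = 4.7749 × 103.5 = 494.2 kW

P = 494.2 kW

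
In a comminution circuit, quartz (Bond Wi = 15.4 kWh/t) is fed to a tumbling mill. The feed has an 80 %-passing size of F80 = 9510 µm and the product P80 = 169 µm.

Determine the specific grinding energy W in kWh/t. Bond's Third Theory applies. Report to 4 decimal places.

Bond:  W = 10 Wi (1/√P − 1/√F)
1/√169 = 0.076923;  1/√9510 = 0.010254
W = 10·15.4·(0.076923 − 0.010254) = 10.2670 kWh/t

W = 10.2670 kWh/t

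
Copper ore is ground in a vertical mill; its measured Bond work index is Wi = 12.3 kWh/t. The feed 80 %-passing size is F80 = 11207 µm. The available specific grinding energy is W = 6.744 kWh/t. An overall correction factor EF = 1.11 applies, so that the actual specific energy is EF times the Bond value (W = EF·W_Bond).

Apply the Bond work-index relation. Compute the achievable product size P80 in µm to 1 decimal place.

P80 = 288.8 µm

W = 10·Wi·(P80^(-½) − F80^(-½))
W_Bond = W / EF = 6.744 / 1.11 = 6.0757 kWh/t
1/√P80 = 1/√F80 + W_Bond/(10·Wi)
  = 6.0757/(10·12.3) + 1/√11207 = 0.049396 + 0.009446 = 0.058842
P80 = (1/0.058842)² = 16.9947² = 288.82 µm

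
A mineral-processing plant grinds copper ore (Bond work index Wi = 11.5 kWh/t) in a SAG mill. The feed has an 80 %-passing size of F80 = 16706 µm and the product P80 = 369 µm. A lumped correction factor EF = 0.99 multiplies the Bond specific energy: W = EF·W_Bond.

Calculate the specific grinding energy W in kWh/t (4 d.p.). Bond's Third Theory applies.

W_Bond = 10·Wi·(1/√P₈₀ − 1/√F₈₀)
1/√369 = 0.052058;  1/√16706 = 0.007737
W = 10·11.5·(0.052058 − 0.007737) = 5.0969 kWh/t
W_actual = 0.99 × 5.0969 = 5.0460 kWh/t

W = 5.0460 kWh/t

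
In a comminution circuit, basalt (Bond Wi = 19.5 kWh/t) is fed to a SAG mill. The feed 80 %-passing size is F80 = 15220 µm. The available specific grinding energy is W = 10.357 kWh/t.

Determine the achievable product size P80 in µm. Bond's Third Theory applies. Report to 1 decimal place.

W = 10·Wi·[P80^(−½) − F80^(−½)]
⇒ 1/√P80 = W/(10 Wi) + 1/√F80
  = 10.3570/(10·19.5) + 1/√15220 = 0.053113 + 0.008106 = 0.061219
P80 = (1/0.061219)² = 16.3349² = 266.83 µm

P80 = 266.8 µm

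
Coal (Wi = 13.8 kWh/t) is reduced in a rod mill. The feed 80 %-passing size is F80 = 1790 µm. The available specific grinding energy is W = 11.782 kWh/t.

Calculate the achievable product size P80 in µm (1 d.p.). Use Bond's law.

P80 = 84.1 µm

W = 10·Wi·(P80^(-½) − F80^(-½))
⇒ 1/√P80 = W/(10·Wi) + 1/√F80
  = 11.7820/(10·13.8) + 1/√1790 = 0.085377 + 0.023636 = 0.109013
P80 = (1/0.109013)² = 9.1732² = 84.15 µm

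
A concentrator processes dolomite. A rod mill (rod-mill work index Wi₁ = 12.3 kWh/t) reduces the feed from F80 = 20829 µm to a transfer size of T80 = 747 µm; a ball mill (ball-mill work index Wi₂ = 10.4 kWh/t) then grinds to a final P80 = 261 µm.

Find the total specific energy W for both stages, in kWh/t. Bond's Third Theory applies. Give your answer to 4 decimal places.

W_Bond = 10·Wi·(1/√P₈₀ − 1/√F₈₀)
Stage 1 (20829→747 µm, Wi₁=12.3): W₁ = 10·12.3·(0.036588 − 0.006929) = 3.6481 kWh/t
Stage 2 (747→261 µm, Wi₂=10.4): W₂ = 10·10.4·(0.061898 − 0.036588) = 2.6323 kWh/t
W = W₁ + W₂ = 3.6481 + 2.6323 = 6.2804 kWh/t

W = 6.2804 kWh/t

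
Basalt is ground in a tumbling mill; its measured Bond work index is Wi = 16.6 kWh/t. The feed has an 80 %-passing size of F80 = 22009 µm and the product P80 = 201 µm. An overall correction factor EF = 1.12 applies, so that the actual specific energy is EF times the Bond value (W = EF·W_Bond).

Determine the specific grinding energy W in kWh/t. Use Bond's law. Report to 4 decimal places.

W = 11.8606 kWh/t

Bond:  W = 10 Wi (1/√P − 1/√F)
1/√201 = 0.070535;  1/√22009 = 0.006741
W = 10·16.6·(0.070535 − 0.006741) = 10.5898 kWh/t
Apply correction: 10.5898 × 1.12 = 11.8606 kWh/t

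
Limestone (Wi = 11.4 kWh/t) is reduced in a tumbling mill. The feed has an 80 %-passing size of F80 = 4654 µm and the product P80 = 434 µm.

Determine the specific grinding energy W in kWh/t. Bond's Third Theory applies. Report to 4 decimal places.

W = 3.8011 kWh/t

Bond: W = 10·Wi·(1/√P80 − 1/√F80)
1/√434 = 0.048002;  1/√4654 = 0.014658
W = 10·11.4·(0.048002 − 0.014658) = 3.8011 kWh/t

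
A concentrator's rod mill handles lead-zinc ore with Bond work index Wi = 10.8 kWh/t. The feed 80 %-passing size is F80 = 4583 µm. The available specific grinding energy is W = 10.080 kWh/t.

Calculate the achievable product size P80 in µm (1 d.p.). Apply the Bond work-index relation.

W_Bond = 10·Wi·(1/√P₈₀ − 1/√F₈₀)
P80^(−½) = W/(10 Wi) + F80^(−½)
  = 10.0800/(10·10.8) + 1/√4583 = 0.093333 + 0.014772 = 0.108105
P80 = (1/0.108105)² = 9.2503² = 85.57 µm

P80 = 85.6 µm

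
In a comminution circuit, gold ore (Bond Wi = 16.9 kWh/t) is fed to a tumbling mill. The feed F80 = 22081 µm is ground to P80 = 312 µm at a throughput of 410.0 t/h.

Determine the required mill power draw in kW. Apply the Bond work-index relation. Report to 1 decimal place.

P = 3456.5 kW

W_Bond = 10·Wi·(1/√P₈₀ − 1/√F₈₀)
W = 10·16.9·(1/√312 − 1/√22081) = 10·16.9·(0.049884) = 8.4304 kWh/t
P_mill = W·ṁ = 8.4304·410.0 = 3456.5 kW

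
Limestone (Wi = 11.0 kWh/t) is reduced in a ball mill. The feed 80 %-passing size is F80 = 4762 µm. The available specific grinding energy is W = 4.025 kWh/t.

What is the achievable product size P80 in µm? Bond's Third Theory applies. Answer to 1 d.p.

P80 = 383.2 µm

W = 10 Wi / √P80 − 10 Wi / √F80
1/√P80 = 1/√F80 + W/(10·Wi)
  = 4.0250/(10·11.0) + 1/√4762 = 0.036591 + 0.014491 = 0.051082
P80 = (1/0.051082)² = 19.5763² = 383.23 µm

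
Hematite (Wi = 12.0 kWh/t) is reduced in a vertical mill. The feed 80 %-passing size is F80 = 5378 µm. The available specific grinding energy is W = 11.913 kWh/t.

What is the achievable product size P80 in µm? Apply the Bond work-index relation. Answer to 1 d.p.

W = 10·Wi·(P80^(-½) − F80^(-½))
⇒ 1/√P80 = W/(10 Wi) + 1/√F80
  = 11.9130/(10·12.0) + 1/√5378 = 0.099275 + 0.013636 = 0.112911
P80 = (1/0.112911)² = 8.8565² = 78.44 µm

P80 = 78.4 µm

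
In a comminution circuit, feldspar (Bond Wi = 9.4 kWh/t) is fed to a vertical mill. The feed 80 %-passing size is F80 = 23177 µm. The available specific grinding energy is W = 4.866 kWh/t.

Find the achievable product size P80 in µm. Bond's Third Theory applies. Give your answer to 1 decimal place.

W = 10·Wi·[P80^(−½) − F80^(−½)]
P80^-0.5 = F80^-0.5 + W/(10 Wi)
  = 4.8660/(10·9.4) + 1/√23177 = 0.051766 + 0.006569 = 0.058335
P80 = (1/0.058335)² = 17.1425² = 293.87 µm

P80 = 293.9 µm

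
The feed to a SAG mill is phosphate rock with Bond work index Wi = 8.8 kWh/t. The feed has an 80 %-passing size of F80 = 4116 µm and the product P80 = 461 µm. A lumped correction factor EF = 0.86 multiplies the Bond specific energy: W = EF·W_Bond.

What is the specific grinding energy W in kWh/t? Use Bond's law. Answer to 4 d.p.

Bond:  W = 10 Wi (1/√P − 1/√F)
1/√461 = 0.046575;  1/√4116 = 0.015587
W = 10·8.8·(0.046575 − 0.015587) = 2.7269 kWh/t
W_actual = 0.86 × 2.7269 = 2.3451 kWh/t

W = 2.3451 kWh/t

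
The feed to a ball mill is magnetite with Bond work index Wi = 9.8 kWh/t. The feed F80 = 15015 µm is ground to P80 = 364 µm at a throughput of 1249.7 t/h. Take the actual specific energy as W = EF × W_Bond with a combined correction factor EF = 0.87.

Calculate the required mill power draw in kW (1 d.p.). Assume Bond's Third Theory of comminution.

P = 4715.2 kW

W_Bond = 10·Wi·(1/√P₈₀ − 1/√F₈₀)
W = 10·9.8·(1/√364 − 1/√15015) = 10·9.8·(0.044253) = 4.3368 kWh/t
Corrected W = EF·W_Bond = 0.87·4.3368 = 3.7730 kWh/t
Power = W × throughput = 3.7730 kWh/t × 1249.7 t/h = 4715.2 kW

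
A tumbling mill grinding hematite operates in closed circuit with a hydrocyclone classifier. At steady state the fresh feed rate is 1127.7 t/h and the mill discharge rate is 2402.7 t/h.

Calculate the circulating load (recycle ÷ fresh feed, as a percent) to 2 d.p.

CL = 113.06 %

Steady state: M = F + R.
R = M − F = 2402.7 − 1127.7 = 1275.0 t/h
CL = 100·R/F = 100·1275.0/1127.7 = 113.06 %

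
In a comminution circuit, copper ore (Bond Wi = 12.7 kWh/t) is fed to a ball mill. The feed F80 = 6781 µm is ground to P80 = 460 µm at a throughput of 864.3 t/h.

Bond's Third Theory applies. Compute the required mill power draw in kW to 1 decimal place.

W = 10 Wi / √P80 − 10 Wi / √F80
W = 10·12.7·(1/√460 − 1/√6781) = 10·12.7·(0.034481) = 4.3791 kWh/t
Mill draw = 4.3791 × 864.3 = 3784.9 kW

P = 3784.9 kW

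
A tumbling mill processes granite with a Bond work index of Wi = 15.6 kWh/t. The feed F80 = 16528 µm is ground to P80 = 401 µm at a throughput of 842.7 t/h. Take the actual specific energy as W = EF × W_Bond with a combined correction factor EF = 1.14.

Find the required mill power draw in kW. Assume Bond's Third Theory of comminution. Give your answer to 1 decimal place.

W = 10 Wi (1/√P80 − 1/√F80)  [Bond]
W = 10·15.6·(1/√401 − 1/√16528) = 10·15.6·(0.042159) = 6.5768 kWh/t
With EF = 1.14: W = 6.5768·1.14 = 7.4976 kWh/t
P_mill = W·ṁ = 7.4976·842.7 = 6318.2 kW

P = 6318.2 kW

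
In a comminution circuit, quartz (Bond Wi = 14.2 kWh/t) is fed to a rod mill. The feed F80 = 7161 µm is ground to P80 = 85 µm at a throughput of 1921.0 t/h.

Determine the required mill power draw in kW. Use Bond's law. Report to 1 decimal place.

W_Bond = 10·Wi·(1/√P₈₀ − 1/√F₈₀)
W = 10·14.2·(1/√85 − 1/√7161) = 10·14.2·(0.096648) = 13.7240 kWh/t
Mill draw = 13.7240 × 1921.0 = 26363.9 kW

P = 26363.9 kW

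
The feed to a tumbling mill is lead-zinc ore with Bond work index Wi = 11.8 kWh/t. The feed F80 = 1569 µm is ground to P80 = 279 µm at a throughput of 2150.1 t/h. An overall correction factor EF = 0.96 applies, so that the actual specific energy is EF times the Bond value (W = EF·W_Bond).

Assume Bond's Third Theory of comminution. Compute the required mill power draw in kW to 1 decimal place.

P = 8432.8 kW

W = 10 Wi (1/√P80 − 1/√F80)  [Bond]
W = 10·11.8·(1/√279 − 1/√1569) = 10·11.8·(0.034623) = 4.0855 kWh/t
With EF = 0.96: W = 4.0855·0.96 = 3.9221 kWh/t
Power = W × throughput = 3.9221 kWh/t × 2150.1 t/h = 8432.8 kW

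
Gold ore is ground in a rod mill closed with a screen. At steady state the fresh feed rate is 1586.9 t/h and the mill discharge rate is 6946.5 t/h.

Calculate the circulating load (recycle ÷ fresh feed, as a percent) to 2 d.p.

Mill node: discharge = fresh + recycle.
R = M − F = 6946.5 − 1586.9 = 5359.6 t/h
CL = 100·R/F = 100·5359.6/1586.9 = 337.74 %

CL = 337.74 %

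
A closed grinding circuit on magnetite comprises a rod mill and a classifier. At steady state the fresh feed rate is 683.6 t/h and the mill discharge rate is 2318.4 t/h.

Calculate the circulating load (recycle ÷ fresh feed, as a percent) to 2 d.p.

CL = 239.15 %

M = F + R at steady state, so:
R = M − F = 2318.4 − 683.6 = 1634.8 t/h
CL = 100·R/F = 100·1634.8/683.6 = 239.15 %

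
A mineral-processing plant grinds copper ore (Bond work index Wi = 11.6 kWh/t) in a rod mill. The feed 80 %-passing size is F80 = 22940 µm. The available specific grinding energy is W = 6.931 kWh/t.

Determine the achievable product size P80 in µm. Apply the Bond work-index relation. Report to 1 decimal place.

P80 = 227.1 µm

W = 10 Wi (1/√P80 − 1/√F80)  [Bond]
⇒ 1/√P80 = W/(10 Wi) + 1/√F80
  = 6.9310/(10·11.6) + 1/√22940 = 0.059750 + 0.006602 = 0.066352
P80 = (1/0.066352)² = 15.0710² = 227.14 µm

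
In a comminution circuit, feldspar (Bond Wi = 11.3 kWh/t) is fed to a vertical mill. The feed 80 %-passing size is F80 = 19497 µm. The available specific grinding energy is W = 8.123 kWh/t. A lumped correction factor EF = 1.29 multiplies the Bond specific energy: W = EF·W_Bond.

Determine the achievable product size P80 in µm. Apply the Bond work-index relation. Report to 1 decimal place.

W = 10 Wi / √P80 − 10 Wi / √F80
W_Bond = W / EF = 8.123 / 1.29 = 6.2969 kWh/t
P80^(−½) = W_Bond/(10 Wi) + F80^(−½)
  = 6.2969/(10·11.3) + 1/√19497 = 0.055725 + 0.007162 = 0.062886
P80 = (1/0.062886)² = 15.9017² = 252.86 µm

P80 = 252.9 µm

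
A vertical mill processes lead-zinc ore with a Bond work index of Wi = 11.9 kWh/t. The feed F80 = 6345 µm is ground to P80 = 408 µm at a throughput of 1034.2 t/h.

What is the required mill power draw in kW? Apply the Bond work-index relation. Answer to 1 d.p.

W = 10·Wi·(P80^(-½) − F80^(-½))
W = 10·11.9·(1/√408 − 1/√6345) = 10·11.9·(0.036953) = 4.3974 kWh/t
Mill draw = 4.3974 × 1034.2 = 4547.8 kW

P = 4547.8 kW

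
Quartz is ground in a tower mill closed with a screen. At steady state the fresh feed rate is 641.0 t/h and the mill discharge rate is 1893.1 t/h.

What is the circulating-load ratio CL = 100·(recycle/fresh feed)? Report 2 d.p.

Mill node: discharge = fresh + recycle.
R = M − F = 1893.1 − 641.0 = 1252.1 t/h
CL = 100·R/F = 100·1252.1/641.0 = 195.34 %

CL = 195.34 %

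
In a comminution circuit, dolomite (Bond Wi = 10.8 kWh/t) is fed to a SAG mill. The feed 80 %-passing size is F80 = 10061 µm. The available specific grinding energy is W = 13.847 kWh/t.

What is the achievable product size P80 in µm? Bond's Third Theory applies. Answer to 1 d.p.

P80 = 52.4 µm

W = 10·Wi·[P80^(−½) − F80^(−½)]
P80^-0.5 = F80^-0.5 + W/(10 Wi)
  = 13.8470/(10·10.8) + 1/√10061 = 0.128213 + 0.009970 = 0.138183
P80 = (1/0.138183)² = 7.2368² = 52.37 µm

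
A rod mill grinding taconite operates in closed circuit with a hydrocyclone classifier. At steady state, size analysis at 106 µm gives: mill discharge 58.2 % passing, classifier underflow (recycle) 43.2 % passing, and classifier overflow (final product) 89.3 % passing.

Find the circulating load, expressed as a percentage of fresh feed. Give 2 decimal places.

Mass balance on the −106 µm fraction:
(1+r)d = ru + o → r = (o−d)/(d−u)
r = (89.3 − 58.2)/(58.2 − 43.2) = 31.1/15.0 = 2.0733
CL = 100·r = 207.33 %

CL = 207.33 %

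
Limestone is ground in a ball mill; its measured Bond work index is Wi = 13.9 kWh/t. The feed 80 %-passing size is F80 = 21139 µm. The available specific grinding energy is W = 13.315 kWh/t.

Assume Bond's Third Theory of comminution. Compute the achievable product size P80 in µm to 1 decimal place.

W = 10·Wi·[P80^(−½) − F80^(−½)]
P80^-0.5 = F80^-0.5 + W/(10 Wi)
  = 13.3150/(10·13.9) + 1/√21139 = 0.095791 + 0.006878 = 0.102669
P80 = (1/0.102669)² = 9.7400² = 94.87 µm

P80 = 94.9 µm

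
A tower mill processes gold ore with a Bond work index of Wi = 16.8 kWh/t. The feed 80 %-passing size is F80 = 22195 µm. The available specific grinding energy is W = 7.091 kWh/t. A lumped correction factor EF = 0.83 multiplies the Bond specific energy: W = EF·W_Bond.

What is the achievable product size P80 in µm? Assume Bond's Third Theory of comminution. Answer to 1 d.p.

P80 = 301.8 µm

W = 10·Wi·(P80^(-½) − F80^(-½))
W_Bond = W / EF = 7.091 / 0.83 = 8.5434 kWh/t
P80^(−½) = W_Bond/(10 Wi) + F80^(−½)
  = 8.5434/(10·16.8) + 1/√22195 = 0.050853 + 0.006712 = 0.057566
P80 = (1/0.057566)² = 17.3714² = 301.77 µm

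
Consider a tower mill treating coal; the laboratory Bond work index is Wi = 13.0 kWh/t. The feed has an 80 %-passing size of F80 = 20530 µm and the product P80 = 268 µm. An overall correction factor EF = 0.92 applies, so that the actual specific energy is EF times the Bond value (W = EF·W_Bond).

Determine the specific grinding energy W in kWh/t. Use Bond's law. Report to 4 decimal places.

W = 6.4710 kWh/t

W_Bond = 10·Wi·(1/√P₈₀ − 1/√F₈₀)
1/√268 = 0.061085;  1/√20530 = 0.006979
W = 10·13.0·(0.061085 − 0.006979) = 7.0337 kWh/t
W_actual = 0.92 × 7.0337 = 6.4710 kWh/t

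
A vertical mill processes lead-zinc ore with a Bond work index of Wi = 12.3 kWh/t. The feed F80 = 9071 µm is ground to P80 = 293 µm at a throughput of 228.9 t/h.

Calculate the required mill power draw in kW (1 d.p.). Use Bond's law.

W_Bond = 10·Wi·(1/√P₈₀ − 1/√F₈₀)
W = 10·12.3·(1/√293 − 1/√9071) = 10·12.3·(0.047921) = 5.8943 kWh/t
P = W·T = 5.8943·228.9 = 1349.2 kW

P = 1349.2 kW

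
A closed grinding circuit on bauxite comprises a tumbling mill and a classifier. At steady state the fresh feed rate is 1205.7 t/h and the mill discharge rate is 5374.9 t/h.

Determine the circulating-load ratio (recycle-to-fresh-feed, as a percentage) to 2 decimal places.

M = F + R at steady state, so:
R = M − F = 5374.9 − 1205.7 = 4169.2 t/h
CL = 100·R/F = 100·4169.2/1205.7 = 345.79 %

CL = 345.79 %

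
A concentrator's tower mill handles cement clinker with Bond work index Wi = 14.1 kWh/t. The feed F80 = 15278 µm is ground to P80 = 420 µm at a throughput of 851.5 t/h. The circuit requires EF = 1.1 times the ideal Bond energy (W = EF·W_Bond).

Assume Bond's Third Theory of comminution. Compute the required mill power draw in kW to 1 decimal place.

W = 10 Wi / √P80 − 10 Wi / √F80
W = 10·14.1·(1/√420 − 1/√15278) = 10·14.1·(0.040705) = 5.7394 kWh/t
Corrected W = EF·W_Bond = 1.1·5.7394 = 6.3133 kWh/t
Power = W × throughput = 6.3133 kWh/t × 851.5 t/h = 5375.8 kW

P = 5375.8 kW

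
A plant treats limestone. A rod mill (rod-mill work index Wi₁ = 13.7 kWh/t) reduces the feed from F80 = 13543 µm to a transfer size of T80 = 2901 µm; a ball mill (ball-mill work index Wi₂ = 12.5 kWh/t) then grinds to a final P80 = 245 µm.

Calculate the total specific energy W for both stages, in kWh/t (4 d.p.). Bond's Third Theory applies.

W = 7.0315 kWh/t

W = 10·Wi·(P80^(-½) − F80^(-½))
Stage 1 (13543→2901 µm, Wi₁=13.7): W₁ = 10·13.7·(0.018566 − 0.008593) = 1.3664 kWh/t
Stage 2 (2901→245 µm, Wi₂=12.5): W₂ = 10·12.5·(0.063888 − 0.018566) = 5.6652 kWh/t
W = W₁ + W₂ = 1.3664 + 5.6652 = 7.0315 kWh/t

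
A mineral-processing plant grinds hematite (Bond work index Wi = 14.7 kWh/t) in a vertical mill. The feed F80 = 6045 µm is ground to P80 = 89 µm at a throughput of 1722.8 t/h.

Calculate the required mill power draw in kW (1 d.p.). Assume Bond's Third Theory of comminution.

W_Bond = 10·Wi·(1/√P₈₀ − 1/√F₈₀)
W = 10·14.7·(1/√89 − 1/√6045) = 10·14.7·(0.093138) = 13.6913 kWh/t
P_mill = W·ṁ = 13.6913·1722.8 = 23587.3 kW

P = 23587.3 kW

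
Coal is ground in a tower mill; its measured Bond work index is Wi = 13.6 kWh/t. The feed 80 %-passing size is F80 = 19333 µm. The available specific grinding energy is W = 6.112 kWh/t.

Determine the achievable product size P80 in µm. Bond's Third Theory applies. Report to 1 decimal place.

W = 10 Wi (1/√P80 − 1/√F80)  [Bond]
⇒ 1/√P80 = W/(10 Wi) + 1/√F80
  = 6.1120/(10·13.6) + 1/√19333 = 0.044941 + 0.007192 = 0.052133
P80 = (1/0.052133)² = 19.1816² = 367.94 µm

P80 = 367.9 µm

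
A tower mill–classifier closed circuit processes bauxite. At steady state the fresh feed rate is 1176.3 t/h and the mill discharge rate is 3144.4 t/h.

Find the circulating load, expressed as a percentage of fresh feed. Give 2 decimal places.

Discharge = new feed + return, hence
R = M − F = 3144.4 − 1176.3 = 1968.1 t/h
CL = 100·R/F = 100·1968.1/1176.3 = 167.31 %

CL = 167.31 %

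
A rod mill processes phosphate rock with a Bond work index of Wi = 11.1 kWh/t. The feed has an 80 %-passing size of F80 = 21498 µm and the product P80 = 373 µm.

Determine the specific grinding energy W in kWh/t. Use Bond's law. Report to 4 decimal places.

W = 4.9903 kWh/t

Bond: W = 10·Wi·(1/√P80 − 1/√F80)
1/√373 = 0.051778;  1/√21498 = 0.006820
W = 10·11.1·(0.051778 − 0.006820) = 4.9903 kWh/t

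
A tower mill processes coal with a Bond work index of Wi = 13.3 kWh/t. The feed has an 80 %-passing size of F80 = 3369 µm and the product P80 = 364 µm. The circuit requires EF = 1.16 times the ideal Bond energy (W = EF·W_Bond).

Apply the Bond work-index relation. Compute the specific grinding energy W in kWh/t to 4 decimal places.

W = 10·Wi·(P80^(-½) − F80^(-½))
1/√364 = 0.052414;  1/√3369 = 0.017229
W = 10·13.3·(0.052414 − 0.017229) = 4.6797 kWh/t
With EF = 1.16: W = 4.6797·1.16 = 5.4284 kWh/t

W = 5.4284 kWh/t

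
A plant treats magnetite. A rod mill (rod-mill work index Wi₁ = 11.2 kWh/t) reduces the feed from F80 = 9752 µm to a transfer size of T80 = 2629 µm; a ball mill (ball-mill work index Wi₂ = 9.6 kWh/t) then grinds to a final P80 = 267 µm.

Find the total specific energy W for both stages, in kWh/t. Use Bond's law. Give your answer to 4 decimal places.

W = 10 Wi (P80^-0.5 − F80^-0.5)
Stage 1 (9752→2629 µm, Wi₁=11.2): W₁ = 10·11.2·(0.019503 − 0.010126) = 1.0502 kWh/t
Stage 2 (2629→267 µm, Wi₂=9.6): W₂ = 10·9.6·(0.061199 − 0.019503) = 4.0028 kWh/t
W = W₁ + W₂ = 1.0502 + 4.0028 = 5.0530 kWh/t

W = 5.0530 kWh/t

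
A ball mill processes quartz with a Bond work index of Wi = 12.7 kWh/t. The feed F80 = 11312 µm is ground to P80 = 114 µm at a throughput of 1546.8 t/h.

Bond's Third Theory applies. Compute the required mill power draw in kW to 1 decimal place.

W = 10 Wi (P80^-0.5 − F80^-0.5)
W = 10·12.7·(1/√114 − 1/√11312) = 10·12.7·(0.084256) = 10.7006 kWh/t
Power = W × throughput = 10.7006 kWh/t × 1546.8 t/h = 16551.6 kW

P = 16551.6 kW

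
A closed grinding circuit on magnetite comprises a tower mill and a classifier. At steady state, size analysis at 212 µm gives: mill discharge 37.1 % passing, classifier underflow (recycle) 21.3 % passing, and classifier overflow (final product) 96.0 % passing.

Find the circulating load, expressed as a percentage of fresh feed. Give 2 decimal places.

CL = 372.78 %

Balance %-passing 212 µm (r = R/F):
Fd + Rd = Ru + Fo ⇒ R/F = (o−d)/(d−u)
r = (96.0 − 37.1)/(37.1 − 21.3) = 58.9/15.8 = 3.7278
CL = 100·r = 372.78 %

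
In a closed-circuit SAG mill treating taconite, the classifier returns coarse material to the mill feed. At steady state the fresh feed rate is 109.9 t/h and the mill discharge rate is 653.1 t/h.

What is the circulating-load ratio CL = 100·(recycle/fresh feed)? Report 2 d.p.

Steady state: M = F + R.
R = M − F = 653.1 − 109.9 = 543.2 t/h
CL = 100·R/F = 100·543.2/109.9 = 494.27 %

CL = 494.27 %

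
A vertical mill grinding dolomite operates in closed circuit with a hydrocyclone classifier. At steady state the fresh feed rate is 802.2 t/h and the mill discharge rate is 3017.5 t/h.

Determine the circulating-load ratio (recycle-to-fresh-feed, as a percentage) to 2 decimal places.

CL = 276.15 %

Discharge = new feed + return, hence
R = M − F = 3017.5 − 802.2 = 2215.3 t/h
CL = 100·R/F = 100·2215.3/802.2 = 276.15 %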